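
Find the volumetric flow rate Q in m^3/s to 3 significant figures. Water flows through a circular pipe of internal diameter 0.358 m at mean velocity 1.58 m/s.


Approach: apply the continuity equation for pipe flow, Q = A * v with A = pi*(D/2)^2.
A = pi*(0.358/2)^2 = 0.10066 m^2
Q = 0.10066 * 1.58 = 0.159 m^3/s
Therefore the volumetric flow rate Q = 0.159 m^3/s.


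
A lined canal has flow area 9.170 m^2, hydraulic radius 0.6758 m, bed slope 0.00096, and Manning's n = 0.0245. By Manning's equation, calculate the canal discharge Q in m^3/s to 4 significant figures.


Approach: apply Manning's equation, Q = (1/n)*A*R^(2/3)*S^(1/2).
Q = (1/0.0245) * 9.170 * 0.6758^(2/3) * 0.00096^(1/2) = 8.931 m^3/s
Therefore the canal discharge Q = 8.931 m^3/s.


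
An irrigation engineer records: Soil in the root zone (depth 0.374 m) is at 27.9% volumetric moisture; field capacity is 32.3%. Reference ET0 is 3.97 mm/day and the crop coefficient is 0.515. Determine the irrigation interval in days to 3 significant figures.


Approach: apply soil-water budget scheduling, SMD = (FC-theta)/100*depth*1000; ETc = ET0*Kc; interval = SMD/ETc.
Step 1 — soil moisture deficit:
  SMD = (32.3 - 27.9)/100 * 0.374 * 1000 = 16.456 mm
Step 2 — daily crop ET (ETc = ET0*Kc):
  ETc = 3.97 * 0.515 = 2.0446 mm/day
Step 3 — irrigation interval (SMD/ETc):
  interval = 16.456 / 2.0446 = 8.05 days
Therefore the irrigation interval = 8.05 days.


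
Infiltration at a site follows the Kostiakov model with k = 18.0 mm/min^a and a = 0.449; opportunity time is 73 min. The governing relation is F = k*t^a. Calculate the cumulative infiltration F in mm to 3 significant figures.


F = 18.0 * 73^0.449 = 124 mm
Therefore the cumulative infiltration F = 124 mm.


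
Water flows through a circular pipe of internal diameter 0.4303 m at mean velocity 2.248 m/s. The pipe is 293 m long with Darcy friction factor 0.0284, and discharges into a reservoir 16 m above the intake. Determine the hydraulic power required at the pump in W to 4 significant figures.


Approach: apply continuity + Darcy-Weisbach + hydraulic power, Q = A*v; hf = f*(L/D)*(v^2/(2g)); H = static + hf; P = rho*g*Q*H.
Step 1 — flow rate (continuity, Q = A*v):
  A = pi*(0.4303/2)^2 = 0.145423 m^2
  Q = 0.145423 * 2.248 = 0.326911 m^3/s
Step 2 — friction head loss (Darcy-Weisbach):
  hf = 0.0284 * (293/0.4303) * (2.248^2 / (2*9.81))
  hf = 4.98090 m
Step 3 — total head: H = 16 + 4.98090 = 20.9809 m
Step 4 — hydraulic power (P = rho*g*Q*H):
  P = 1000 * 9.81 * 0.326911 * 20.9809 = 67290 W
Therefore the hydraulic power required at the pump = 67290 W.


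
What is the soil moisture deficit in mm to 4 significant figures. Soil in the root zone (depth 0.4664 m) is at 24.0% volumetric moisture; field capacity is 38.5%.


Approach: apply the soil moisture deficit relation, SMD = (FC - theta)/100 * depth * 1000.
SMD = (38.5 - 24.0)/100 * 0.4664 * 1000 = 67.63 mm
Therefore the soil moisture deficit = 67.63 mm.


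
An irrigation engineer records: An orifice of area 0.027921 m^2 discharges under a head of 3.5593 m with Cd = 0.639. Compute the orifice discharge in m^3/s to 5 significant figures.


Approach: apply the orifice equation, Q = Cd*A*sqrt(2*g*h).
Q = 0.639 * 0.027921 * sqrt(2*9.81*3.5593) = 0.14910 m^3/s
Therefore the orifice discharge = 0.14910 m^3/s.


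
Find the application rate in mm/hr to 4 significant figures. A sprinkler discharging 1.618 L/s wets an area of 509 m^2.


Approach: apply the application rate relation, rate = (Q/A)*3600.
rate = (1.618 / 509) * 3600 = 11.44 mm/hr
Therefore the application rate = 11.44 mm/hr.


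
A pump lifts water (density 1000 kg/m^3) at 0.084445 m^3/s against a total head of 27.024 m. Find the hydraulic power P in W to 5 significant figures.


Approach: apply the hydraulic power relation, P = rho*g*Q*H.
P = 1000 * 9.81 * 0.084445 * 27.024 = 22387 W
Therefore the hydraulic power P = 22387 W.


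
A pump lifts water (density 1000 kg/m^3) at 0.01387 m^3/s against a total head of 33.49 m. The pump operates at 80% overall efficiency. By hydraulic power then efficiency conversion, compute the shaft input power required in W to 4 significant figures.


Approach: apply hydraulic power then efficiency conversion, P = rho*g*Q*H; P_in = P/eta.
Step 1 — hydraulic power (P = rho*g*Q*H):
  P = 1000 * 9.81 * 0.01387 * 33.49 = 4556.81 W
Step 2 — input power: P_in = P/eta = 4556.81 / 0.8 = 5696 W
Therefore the shaft input power required = 5696 W.


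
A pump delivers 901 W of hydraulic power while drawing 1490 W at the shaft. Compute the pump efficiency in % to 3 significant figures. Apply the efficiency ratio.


Approach: apply the efficiency ratio, eta = (P_out/P_in)*100.
eta = (901 / 1490) * 100 = 60.5 %
Therefore the pump efficiency = 60.5 %.


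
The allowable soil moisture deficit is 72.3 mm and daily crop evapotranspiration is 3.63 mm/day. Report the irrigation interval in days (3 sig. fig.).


Approach: apply the irrigation interval relation, interval = SMD / ETc.
interval = 72.3 / 3.63 = 19.9 days
Therefore the irrigation interval = 19.9 days.


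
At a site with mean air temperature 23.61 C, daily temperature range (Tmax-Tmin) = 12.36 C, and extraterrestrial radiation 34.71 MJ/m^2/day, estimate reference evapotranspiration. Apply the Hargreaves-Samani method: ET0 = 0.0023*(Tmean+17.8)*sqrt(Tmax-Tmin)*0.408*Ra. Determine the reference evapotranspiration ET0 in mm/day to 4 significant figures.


ET0 = 0.0023*(23.61+17.8)*sqrt(12.36)*0.408*34.71 = 4.742 mm/day
Therefore the reference evapotranspiration ET0 = 4.742 mm/day.


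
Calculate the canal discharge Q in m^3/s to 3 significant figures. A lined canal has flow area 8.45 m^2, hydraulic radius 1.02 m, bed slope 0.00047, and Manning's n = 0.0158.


Approach: apply Manning's equation, Q = (1/n)*A*R^(2/3)*S^(1/2).
Q = (1/0.0158) * 8.45 * 1.02^(2/3) * 0.00047^(1/2) = 11.7 m^3/s
Therefore the canal discharge Q = 11.7 m^3/s.


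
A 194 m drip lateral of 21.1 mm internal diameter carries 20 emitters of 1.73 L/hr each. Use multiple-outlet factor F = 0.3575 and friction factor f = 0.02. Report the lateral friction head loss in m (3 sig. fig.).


Approach: apply Darcy-Weisbach with the multiple-outlet F-factor, Q = n*q/(3600*1000) m^3/s; v = Q/A; hf = F*f*(L/D)*(v^2/(2g)).
Q = 20*1.73/(3600*1000) = 9.6111e-06 m^3/s
A = pi*(21.1e-3/2)^2 = 3.4967e-04 m^2, so v = Q/A = 0.027486 m/s
hf = 0.3575*0.02*(194/0.0211)*(0.027486^2/(2*9.81)) = 0.00253 m
Therefore the lateral friction head loss = 0.00253 m.


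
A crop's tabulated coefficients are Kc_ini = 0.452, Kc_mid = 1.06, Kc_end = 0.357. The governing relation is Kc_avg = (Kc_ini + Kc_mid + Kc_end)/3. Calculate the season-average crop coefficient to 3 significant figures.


Kc_avg = (0.452 + 1.06 + 0.357)/3 = 0.623
Therefore the season-average crop coefficient = 0.623.


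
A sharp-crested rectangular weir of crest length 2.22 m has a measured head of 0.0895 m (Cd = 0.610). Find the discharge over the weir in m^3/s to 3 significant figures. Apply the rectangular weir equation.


Approach: apply the rectangular weir equation, Q = (2/3)*Cd*L*sqrt(2g)*H^1.5.
Q = (2/3)*0.610*2.22*sqrt(2*9.81)*0.0895^1.5 = 0.107 m^3/s
Therefore the discharge over the weir = 0.107 m^3/s.


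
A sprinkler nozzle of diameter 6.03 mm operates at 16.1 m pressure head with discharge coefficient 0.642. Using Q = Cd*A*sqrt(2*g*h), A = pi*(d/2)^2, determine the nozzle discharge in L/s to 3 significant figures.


A = pi*(6.03e-3/2)^2 = 2.8558e-05 m^2
Q = 0.642 * 2.8558e-05 * sqrt(2*9.81*16.1) * 1000 = 0.326 L/s
Therefore the nozzle discharge = 0.326 L/s.


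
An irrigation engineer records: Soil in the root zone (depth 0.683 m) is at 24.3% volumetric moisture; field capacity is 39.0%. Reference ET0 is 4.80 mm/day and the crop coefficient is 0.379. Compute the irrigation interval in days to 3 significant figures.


Approach: apply soil-water budget scheduling, SMD = (FC-theta)/100*depth*1000; ETc = ET0*Kc; interval = SMD/ETc.
Step 1 — soil moisture deficit:
  SMD = (39.0 - 24.3)/100 * 0.683 * 1000 = 100.40 mm
Step 2 — daily crop ET (ETc = ET0*Kc):
  ETc = 4.80 * 0.379 = 1.8192 mm/day
Step 3 — irrigation interval (SMD/ETc):
  interval = 100.40 / 1.8192 = 55.2 days
Therefore the irrigation interval = 55.2 days.


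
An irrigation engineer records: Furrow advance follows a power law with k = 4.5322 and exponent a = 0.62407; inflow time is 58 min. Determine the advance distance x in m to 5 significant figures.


Approach: apply the power-law advance function, x = k*t^a.
x = 4.5322 * 58^0.62407 = 57.123 m
Therefore the advance distance x = 57.123 m.


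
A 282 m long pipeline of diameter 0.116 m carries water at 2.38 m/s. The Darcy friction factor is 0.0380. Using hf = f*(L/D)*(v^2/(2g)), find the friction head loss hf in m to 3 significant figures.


hf = 0.0380 * (282/0.116) * (2.38^2 / (2*9.81))
hf = 26.7 m
Therefore the friction head loss hf = 26.7 m.


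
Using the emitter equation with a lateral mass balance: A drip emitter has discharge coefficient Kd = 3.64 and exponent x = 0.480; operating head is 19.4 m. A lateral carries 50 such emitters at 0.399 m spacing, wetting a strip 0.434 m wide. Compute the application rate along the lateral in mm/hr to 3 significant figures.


Approach: apply the emitter equation with a lateral mass balance, q = Kd*h^x; Q = n*q; rate = Q/(n*spacing*width).
Step 1 — single emitter flow (q = Kd*h^x):
  q = 3.64 * 19.4^0.480 = 15.109 L/hr
Step 2 — total lateral flow: Q = 50 * 15.109 = 755.47 L/hr
Step 3 — wetted area: A = 50 * 0.399 * 0.434 = 8.6583 m^2
Step 4 — application rate: Q/A = 755.47/8.6583 = 87.3 mm/hr
Therefore the application rate along the lateral = 87.3 mm/hr.


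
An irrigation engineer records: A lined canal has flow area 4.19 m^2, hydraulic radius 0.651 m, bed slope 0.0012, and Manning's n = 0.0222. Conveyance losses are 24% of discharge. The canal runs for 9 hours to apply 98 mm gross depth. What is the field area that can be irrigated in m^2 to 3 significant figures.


Approach: apply Manning's equation with a conveyance and depth budget, Q = (1/n)*A*R^(2/3)*S^(1/2); Q_field = Q*(1-loss); Area = Q_field*t/(d/1000).
Step 1 — canal discharge (Manning's equation):
  Q = (1/0.0222) * 4.19 * 0.651^(2/3) * 0.0012^(1/2) = 4.9110 m^3/s
Step 2 — delivered flow: Q_field = 4.9110*(1 - 24/100) = 3.7324 m^3/s
Step 3 — volume delivered: V = 3.7324 * 9*3600 = 120930 m^3
Step 4 — area served: A = V / (depth/1000) = 120930 / 0.098 = 1230000 m^2
Therefore the field area that can be irrigated = 1230000 m^2.


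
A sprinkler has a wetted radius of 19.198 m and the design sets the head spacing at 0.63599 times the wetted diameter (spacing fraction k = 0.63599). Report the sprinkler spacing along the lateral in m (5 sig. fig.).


Approach: apply the sprinkler spacing rule (spacing as a fraction of wetted diameter), S = k*(2*R).
S = 0.63599 * (2 * 19.198) = 24.419 m
Therefore the sprinkler spacing along the lateral = 24.419 m.


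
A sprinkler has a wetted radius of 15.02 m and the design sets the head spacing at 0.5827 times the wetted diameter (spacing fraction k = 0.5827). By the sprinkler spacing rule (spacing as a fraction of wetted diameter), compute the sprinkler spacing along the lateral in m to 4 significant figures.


Approach: apply the sprinkler spacing rule (spacing as a fraction of wetted diameter), S = k*(2*R).
S = 0.5827 * (2 * 15.02) = 17.50 m
Therefore the sprinkler spacing along the lateral = 17.50 m.


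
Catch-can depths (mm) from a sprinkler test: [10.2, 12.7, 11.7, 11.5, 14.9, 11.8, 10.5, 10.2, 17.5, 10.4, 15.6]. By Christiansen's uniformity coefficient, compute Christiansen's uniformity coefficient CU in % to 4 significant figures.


Approach: apply Christiansen's uniformity coefficient, CU = (1 - mean_abs_deviation/mean)*100.
mean = 12.4545 mm
mean |d_i - mean| = 1.97851 mm
CU = (1 - 1.97851/12.4545)*100 = 84.11 %
Therefore Christiansen's uniformity coefficient CU = 84.11 %.


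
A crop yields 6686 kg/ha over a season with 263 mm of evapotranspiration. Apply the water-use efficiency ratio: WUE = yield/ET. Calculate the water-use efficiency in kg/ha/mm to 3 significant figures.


WUE = 6686 / 263 = 25.4 kg/ha/mm
Therefore the water-use efficiency = 25.4 kg/ha/mm.


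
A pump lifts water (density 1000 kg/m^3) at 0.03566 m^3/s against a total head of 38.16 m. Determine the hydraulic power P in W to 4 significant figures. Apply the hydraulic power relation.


Approach: apply the hydraulic power relation, P = rho*g*Q*H.
P = 1000 * 9.81 * 0.03566 * 38.16 = 13350 W
Therefore the hydraulic power P = 13350 W.


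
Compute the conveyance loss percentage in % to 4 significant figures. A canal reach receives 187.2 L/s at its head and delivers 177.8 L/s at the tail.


Approach: apply the conveyance loss ratio, loss% = ((Q_head - Q_tail)/Q_head)*100.
loss = ((187.2 - 177.8)/187.2)*100 = 5.021 %
Therefore the conveyance loss percentage = 5.021 %.


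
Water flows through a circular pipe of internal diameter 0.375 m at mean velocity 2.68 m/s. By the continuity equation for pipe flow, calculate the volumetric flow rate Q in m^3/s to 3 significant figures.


Approach: apply the continuity equation for pipe flow, Q = A * v with A = pi*(D/2)^2.
A = pi*(0.375/2)^2 = 0.11045 m^2
Q = 0.11045 * 2.68 = 0.296 m^3/s
Therefore the volumetric flow rate Q = 0.296 m^3/s.


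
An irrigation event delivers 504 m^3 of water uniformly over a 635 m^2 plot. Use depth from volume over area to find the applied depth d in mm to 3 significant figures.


Approach: apply depth from volume over area, d = (V/A)*1000.
d = (504 / 635) * 1000 = 794 mm
Therefore the applied depth d = 794 mm.


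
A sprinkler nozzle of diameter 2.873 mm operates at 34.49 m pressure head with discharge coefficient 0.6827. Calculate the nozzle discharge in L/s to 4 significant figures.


Approach: apply the orifice equation, Q = Cd*A*sqrt(2*g*h), A = pi*(d/2)^2.
A = pi*(2.873e-3/2)^2 = 6.48278e-06 m^2
Q = 0.6827 * 6.48278e-06 * sqrt(2*9.81*34.49) * 1000 = 0.1151 L/s
Therefore the nozzle discharge = 0.1151 L/s.


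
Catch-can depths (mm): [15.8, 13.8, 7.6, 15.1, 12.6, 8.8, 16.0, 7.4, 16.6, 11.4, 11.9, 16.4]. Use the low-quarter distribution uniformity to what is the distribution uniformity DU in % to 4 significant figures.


Approach: apply the low-quarter distribution uniformity, DU = (mean of lowest quarter of readings / overall mean)*100.
sorted lowest 3 of 12: [7.4, 7.6, 8.8] -> mean = 7.93333 mm
overall mean = 12.7833 mm
DU = (7.93333/12.7833)*100 = 62.06 %
Therefore the distribution uniformity DU = 62.06 %.


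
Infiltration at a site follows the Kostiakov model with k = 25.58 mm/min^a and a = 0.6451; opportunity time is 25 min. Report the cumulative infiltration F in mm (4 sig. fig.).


Approach: apply the Kostiakov infiltration equation, F = k*t^a.
F = 25.58 * 25^0.6451 = 204.0 mm
Therefore the cumulative infiltration F = 204.0 mm.


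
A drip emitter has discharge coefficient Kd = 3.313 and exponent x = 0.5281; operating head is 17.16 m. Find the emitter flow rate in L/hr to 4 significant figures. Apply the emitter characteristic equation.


Approach: apply the emitter characteristic equation, q = Kd * h^x.
q = 3.313 * 17.16^0.5281 = 14.87 L/hr
Therefore the emitter flow rate = 14.87 L/hr.


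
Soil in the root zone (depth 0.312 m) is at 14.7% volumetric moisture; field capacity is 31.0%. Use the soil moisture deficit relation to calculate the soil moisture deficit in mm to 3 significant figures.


Approach: apply the soil moisture deficit relation, SMD = (FC - theta)/100 * depth * 1000.
SMD = (31.0 - 14.7)/100 * 0.312 * 1000 = 50.9 mm
Therefore the soil moisture deficit = 50.9 mm.


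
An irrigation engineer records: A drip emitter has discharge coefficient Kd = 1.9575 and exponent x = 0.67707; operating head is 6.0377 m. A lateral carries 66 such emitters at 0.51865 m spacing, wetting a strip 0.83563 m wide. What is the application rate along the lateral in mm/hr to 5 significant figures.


Approach: apply the emitter equation with a lateral mass balance, q = Kd*h^x; Q = n*q; rate = Q/(n*spacing*width).
Step 1 — single emitter flow (q = Kd*h^x):
  q = 1.9575 * 6.0377^0.67707 = 6.613121 L/hr
Step 2 — total lateral flow: Q = 66 * 6.613121 = 436.4660 L/hr
Step 3 — wetted area: A = 66 * 0.51865 * 0.83563 = 28.60437 m^2
Step 4 — application rate: Q/A = 436.4660/28.60437 = 15.259 mm/hr
Therefore the application rate along the lateral = 15.259 mm/hr.


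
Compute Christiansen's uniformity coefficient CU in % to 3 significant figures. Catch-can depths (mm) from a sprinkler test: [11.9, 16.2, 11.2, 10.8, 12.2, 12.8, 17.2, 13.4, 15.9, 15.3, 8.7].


Approach: apply Christiansen's uniformity coefficient, CU = (1 - mean_abs_deviation/mean)*100.
mean = 13.236 mm
mean |d_i - mean| = 2.1488 mm
CU = (1 - 2.1488/13.236)*100 = 83.8 %
Therefore Christiansen's uniformity coefficient CU = 83.8 %.


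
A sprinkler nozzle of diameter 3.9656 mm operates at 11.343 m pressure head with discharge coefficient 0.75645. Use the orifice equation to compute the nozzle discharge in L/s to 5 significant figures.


Approach: apply the orifice equation, Q = Cd*A*sqrt(2*g*h), A = pi*(d/2)^2.
A = pi*(3.9656e-3/2)^2 = 1.235116e-05 m^2
Q = 0.75645 * 1.235116e-05 * sqrt(2*9.81*11.343) * 1000 = 0.13938 L/s
Therefore the nozzle discharge = 0.13938 L/s.


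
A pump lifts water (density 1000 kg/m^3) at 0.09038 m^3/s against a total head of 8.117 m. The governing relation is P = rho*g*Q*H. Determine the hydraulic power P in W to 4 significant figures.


P = 1000 * 9.81 * 0.09038 * 8.117 = 7197 W
Therefore the hydraulic power P = 7197 W.


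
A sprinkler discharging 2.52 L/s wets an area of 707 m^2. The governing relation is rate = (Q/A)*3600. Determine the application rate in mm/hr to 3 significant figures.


rate = (2.52 / 707) * 3600 = 12.8 mm/hr
Therefore the application rate = 12.8 mm/hr.


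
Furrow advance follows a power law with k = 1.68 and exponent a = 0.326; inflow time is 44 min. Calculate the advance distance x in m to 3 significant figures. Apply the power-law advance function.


Approach: apply the power-law advance function, x = k*t^a.
x = 1.68 * 44^0.326 = 5.77 m
Therefore the advance distance x = 5.77 m.


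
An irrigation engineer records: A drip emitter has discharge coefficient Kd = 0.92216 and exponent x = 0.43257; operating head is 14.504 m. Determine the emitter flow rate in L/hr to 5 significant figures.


Approach: apply the emitter characteristic equation, q = Kd * h^x.
q = 0.92216 * 14.504^0.43257 = 2.9325 L/hr
Therefore the emitter flow rate = 2.9325 L/hr.


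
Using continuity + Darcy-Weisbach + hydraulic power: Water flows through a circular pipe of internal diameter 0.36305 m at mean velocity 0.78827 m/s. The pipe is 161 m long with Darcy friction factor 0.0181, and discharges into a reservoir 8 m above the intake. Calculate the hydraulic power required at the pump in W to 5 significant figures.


Approach: apply continuity + Darcy-Weisbach + hydraulic power, Q = A*v; hf = f*(L/D)*(v^2/(2g)); H = static + hf; P = rho*g*Q*H.
Step 1 — flow rate (continuity, Q = A*v):
  A = pi*(0.36305/2)^2 = 0.1035196 m^2
  Q = 0.1035196 * 0.78827 = 0.08160143 m^3/s
Step 2 — friction head loss (Darcy-Weisbach):
  hf = 0.0181 * (161/0.36305) * (0.78827^2 / (2*9.81))
  hf = 0.2542079 m
Step 3 — total head: H = 8 + 0.2542079 = 8.254208 m
Step 4 — hydraulic power (P = rho*g*Q*H):
  P = 1000 * 9.81 * 0.08160143 * 8.254208 = 6607.6 W
Therefore the hydraulic power required at the pump = 6607.6 W.


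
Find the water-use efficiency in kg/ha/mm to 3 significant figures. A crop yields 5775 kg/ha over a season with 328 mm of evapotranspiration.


Approach: apply the water-use efficiency ratio, WUE = yield/ET.
WUE = 5775 / 328 = 17.6 kg/ha/mm
Therefore the water-use efficiency = 17.6 kg/ha/mm.


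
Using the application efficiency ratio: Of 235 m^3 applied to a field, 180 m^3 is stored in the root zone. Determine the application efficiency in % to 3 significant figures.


Approach: apply the application efficiency ratio, Ea = (stored/applied)*100.
Ea = (180/235)*100 = 76.6 %
Therefore the application efficiency = 76.6 %.


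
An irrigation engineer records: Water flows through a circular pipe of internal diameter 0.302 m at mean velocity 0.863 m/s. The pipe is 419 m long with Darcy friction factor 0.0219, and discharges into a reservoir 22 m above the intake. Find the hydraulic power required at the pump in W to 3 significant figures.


Approach: apply continuity + Darcy-Weisbach + hydraulic power, Q = A*v; hf = f*(L/D)*(v^2/(2g)); H = static + hf; P = rho*g*Q*H.
Step 1 — flow rate (continuity, Q = A*v):
  A = pi*(0.302/2)^2 = 0.071631 m^2
  Q = 0.071631 * 0.863 = 0.061818 m^3/s
Step 2 — friction head loss (Darcy-Weisbach):
  hf = 0.0219 * (419/0.302) * (0.863^2 / (2*9.81))
  hf = 1.1534 m
Step 3 — total head: H = 22 + 1.1534 = 23.153 m
Step 4 — hydraulic power (P = rho*g*Q*H):
  P = 1000 * 9.81 * 0.061818 * 23.153 = 14000 W
Therefore the hydraulic power required at the pump = 14000 W.


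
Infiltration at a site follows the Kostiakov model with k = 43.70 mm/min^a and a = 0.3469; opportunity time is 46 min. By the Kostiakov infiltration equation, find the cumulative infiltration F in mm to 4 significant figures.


Approach: apply the Kostiakov infiltration equation, F = k*t^a.
F = 43.70 * 46^0.3469 = 164.9 mm
Therefore the cumulative infiltration F = 164.9 mm.


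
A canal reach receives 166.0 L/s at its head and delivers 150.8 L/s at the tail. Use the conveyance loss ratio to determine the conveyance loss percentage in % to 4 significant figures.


Approach: apply the conveyance loss ratio, loss% = ((Q_head - Q_tail)/Q_head)*100.
loss = ((166.0 - 150.8)/166.0)*100 = 9.157 %
Therefore the conveyance loss percentage = 9.157 %.


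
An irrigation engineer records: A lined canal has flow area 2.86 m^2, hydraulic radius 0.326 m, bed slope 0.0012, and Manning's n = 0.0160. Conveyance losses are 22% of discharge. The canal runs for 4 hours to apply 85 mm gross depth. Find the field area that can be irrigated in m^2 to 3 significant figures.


Approach: apply Manning's equation with a conveyance and depth budget, Q = (1/n)*A*R^(2/3)*S^(1/2); Q_field = Q*(1-loss); Area = Q_field*t/(d/1000).
Step 1 — canal discharge (Manning's equation):
  Q = (1/0.0160) * 2.86 * 0.326^(2/3) * 0.0012^(1/2) = 2.9330 m^3/s
Step 2 — delivered flow: Q_field = 2.9330*(1 - 22/100) = 2.2878 m^3/s
Step 3 — volume delivered: V = 2.2878 * 4*3600 = 32944 m^3
Step 4 — area served: A = V / (depth/1000) = 32944 / 0.085 = 388000 m^2
Therefore the field area that can be irrigated = 388000 m^2.


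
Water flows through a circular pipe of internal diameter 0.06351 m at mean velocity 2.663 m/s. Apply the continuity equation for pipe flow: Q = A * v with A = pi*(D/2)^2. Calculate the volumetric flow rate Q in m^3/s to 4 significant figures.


A = pi*(0.06351/2)^2 = 0.00316792 m^2
Q = 0.00316792 * 2.663 = 0.008436 m^3/s
Therefore the volumetric flow rate Q = 0.008436 m^3/s.


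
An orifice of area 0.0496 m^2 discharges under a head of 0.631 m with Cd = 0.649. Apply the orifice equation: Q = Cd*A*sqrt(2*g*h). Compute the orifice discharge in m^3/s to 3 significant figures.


Q = 0.649 * 0.0496 * sqrt(2*9.81*0.631) = 0.113 m^3/s
Therefore the orifice discharge = 0.113 m^3/s.


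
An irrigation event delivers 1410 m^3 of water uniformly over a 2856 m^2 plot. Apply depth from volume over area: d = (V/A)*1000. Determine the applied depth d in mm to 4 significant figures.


d = (1410 / 2856) * 1000 = 493.7 mm
Therefore the applied depth d = 493.7 mm.


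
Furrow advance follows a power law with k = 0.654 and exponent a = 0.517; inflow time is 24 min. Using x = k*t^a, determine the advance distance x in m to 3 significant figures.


x = 0.654 * 24^0.517 = 3.38 m
Therefore the advance distance x = 3.38 m.


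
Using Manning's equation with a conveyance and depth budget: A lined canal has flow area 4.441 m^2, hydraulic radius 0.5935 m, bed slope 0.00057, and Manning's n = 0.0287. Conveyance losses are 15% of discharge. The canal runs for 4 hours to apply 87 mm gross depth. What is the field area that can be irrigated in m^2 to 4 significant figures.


Approach: apply Manning's equation with a conveyance and depth budget, Q = (1/n)*A*R^(2/3)*S^(1/2); Q_field = Q*(1-loss); Area = Q_field*t/(d/1000).
Step 1 — canal discharge (Manning's equation):
  Q = (1/0.0287) * 4.441 * 0.5935^(2/3) * 0.00057^(1/2) = 2.60906 m^3/s
Step 2 — delivered flow: Q_field = 2.60906*(1 - 15/100) = 2.21770 m^3/s
Step 3 — volume delivered: V = 2.21770 * 4*3600 = 31934.8 m^3
Step 4 — area served: A = V / (depth/1000) = 31934.8 / 0.087 = 367100 m^2
Therefore the field area that can be irrigated = 367100 m^2.


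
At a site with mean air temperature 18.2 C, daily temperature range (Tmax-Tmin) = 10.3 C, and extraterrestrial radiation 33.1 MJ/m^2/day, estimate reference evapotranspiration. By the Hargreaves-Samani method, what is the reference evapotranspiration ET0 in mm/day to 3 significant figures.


Approach: apply the Hargreaves-Samani method, ET0 = 0.0023*(Tmean+17.8)*sqrt(Tmax-Tmin)*0.408*Ra.
ET0 = 0.0023*(18.2+17.8)*sqrt(10.3)*0.408*33.1 = 3.59 mm/day
Therefore the reference evapotranspiration ET0 = 3.59 mm/day.


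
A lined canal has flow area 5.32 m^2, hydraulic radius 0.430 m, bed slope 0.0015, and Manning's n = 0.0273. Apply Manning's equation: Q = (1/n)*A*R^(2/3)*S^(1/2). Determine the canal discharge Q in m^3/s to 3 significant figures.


Q = (1/0.0273) * 5.32 * 0.430^(2/3) * 0.0015^(1/2) = 4.30 m^3/s
Therefore the canal discharge Q = 4.30 m^3/s.


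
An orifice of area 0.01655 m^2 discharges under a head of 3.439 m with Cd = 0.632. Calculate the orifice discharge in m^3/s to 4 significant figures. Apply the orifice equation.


Approach: apply the orifice equation, Q = Cd*A*sqrt(2*g*h).
Q = 0.632 * 0.01655 * sqrt(2*9.81*3.439) = 0.08592 m^3/s
Therefore the orifice discharge = 0.08592 m^3/s.


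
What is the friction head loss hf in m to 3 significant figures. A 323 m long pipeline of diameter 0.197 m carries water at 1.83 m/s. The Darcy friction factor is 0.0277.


Approach: apply the Darcy-Weisbach equation, hf = f*(L/D)*(v^2/(2g)).
hf = 0.0277 * (323/0.197) * (1.83^2 / (2*9.81))
hf = 7.75 m
Therefore the friction head loss hf = 7.75 m.


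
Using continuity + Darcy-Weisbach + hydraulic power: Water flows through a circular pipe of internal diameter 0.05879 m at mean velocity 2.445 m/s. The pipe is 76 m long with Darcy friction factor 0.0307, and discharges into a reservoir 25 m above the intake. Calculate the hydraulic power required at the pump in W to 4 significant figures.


Approach: apply continuity + Darcy-Weisbach + hydraulic power, Q = A*v; hf = f*(L/D)*(v^2/(2g)); H = static + hf; P = rho*g*Q*H.
Step 1 — flow rate (continuity, Q = A*v):
  A = pi*(0.05879/2)^2 = 0.00271454 m^2
  Q = 0.00271454 * 2.445 = 0.00663706 m^3/s
Step 2 — friction head loss (Darcy-Weisbach):
  hf = 0.0307 * (76/0.05879) * (2.445^2 / (2*9.81))
  hf = 12.0923 m
Step 3 — total head: H = 25 + 12.0923 = 37.0923 m
Step 4 — hydraulic power (P = rho*g*Q*H):
  P = 1000 * 9.81 * 0.00663706 * 37.0923 = 2415 W
Therefore the hydraulic power required at the pump = 2415 W.


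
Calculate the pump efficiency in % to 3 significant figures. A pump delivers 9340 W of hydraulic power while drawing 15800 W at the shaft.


Approach: apply the efficiency ratio, eta = (P_out/P_in)*100.
eta = (9340 / 15800) * 100 = 59.1 %
Therefore the pump efficiency = 59.1 %.


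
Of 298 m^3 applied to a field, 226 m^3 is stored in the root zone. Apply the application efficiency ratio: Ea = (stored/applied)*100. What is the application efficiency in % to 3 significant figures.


Ea = (226/298)*100 = 75.8 %
Therefore the application efficiency = 75.8 %.


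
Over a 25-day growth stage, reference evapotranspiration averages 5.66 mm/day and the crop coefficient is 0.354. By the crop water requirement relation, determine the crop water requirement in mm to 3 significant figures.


Approach: apply the crop water requirement relation, CWR = ET0 * Kc * days.
CWR = 5.66 * 0.354 * 25 = 50.1 mm
Therefore the crop water requirement = 50.1 mm.


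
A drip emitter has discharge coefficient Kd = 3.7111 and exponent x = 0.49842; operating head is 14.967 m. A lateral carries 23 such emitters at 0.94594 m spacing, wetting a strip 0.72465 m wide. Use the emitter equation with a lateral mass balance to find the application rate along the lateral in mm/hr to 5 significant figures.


Approach: apply the emitter equation with a lateral mass balance, q = Kd*h^x; Q = n*q; rate = Q/(n*spacing*width).
Step 1 — single emitter flow (q = Kd*h^x):
  q = 3.7111 * 14.967^0.49842 = 14.29596 L/hr
Step 2 — total lateral flow: Q = 23 * 14.29596 = 328.8071 L/hr
Step 3 — wetted area: A = 23 * 0.94594 * 0.72465 = 15.76593 m^2
Step 4 — application rate: Q/A = 328.8071/15.76593 = 20.856 mm/hr
Therefore the application rate along the lateral = 20.856 mm/hr.


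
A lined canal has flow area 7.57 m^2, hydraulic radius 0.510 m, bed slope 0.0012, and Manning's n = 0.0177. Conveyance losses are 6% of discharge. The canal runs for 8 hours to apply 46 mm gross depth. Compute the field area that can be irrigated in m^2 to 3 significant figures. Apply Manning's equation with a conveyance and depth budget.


Approach: apply Manning's equation with a conveyance and depth budget, Q = (1/n)*A*R^(2/3)*S^(1/2); Q_field = Q*(1-loss); Area = Q_field*t/(d/1000).
Step 1 — canal discharge (Manning's equation):
  Q = (1/0.0177) * 7.57 * 0.510^(2/3) * 0.0012^(1/2) = 9.4571 m^3/s
Step 2 — delivered flow: Q_field = 9.4571*(1 - 6/100) = 8.8897 m^3/s
Step 3 — volume delivered: V = 8.8897 * 8*3600 = 256020 m^3
Step 4 — area served: A = V / (depth/1000) = 256020 / 0.046 = 5570000 m^2
Therefore the field area that can be irrigated = 5570000 m^2.


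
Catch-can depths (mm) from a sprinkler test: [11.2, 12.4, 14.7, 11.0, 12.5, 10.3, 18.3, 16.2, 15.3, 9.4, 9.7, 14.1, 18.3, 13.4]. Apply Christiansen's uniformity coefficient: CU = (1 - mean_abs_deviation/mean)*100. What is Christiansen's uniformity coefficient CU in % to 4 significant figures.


mean = 13.3429 mm
mean |d_i - mean| = 2.41429 mm
CU = (1 - 2.41429/13.3429)*100 = 81.91 %
Therefore Christiansen's uniformity coefficient CU = 81.91 %.


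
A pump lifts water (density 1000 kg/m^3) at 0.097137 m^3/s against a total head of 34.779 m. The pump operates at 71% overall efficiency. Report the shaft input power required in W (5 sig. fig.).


Approach: apply hydraulic power then efficiency conversion, P = rho*g*Q*H; P_in = P/eta.
Step 1 — hydraulic power (P = rho*g*Q*H):
  P = 1000 * 9.81 * 0.097137 * 34.779 = 33141.39 W
Step 2 — input power: P_in = P/eta = 33141.39 / 0.71 = 46678 W
Therefore the shaft input power required = 46678 W.


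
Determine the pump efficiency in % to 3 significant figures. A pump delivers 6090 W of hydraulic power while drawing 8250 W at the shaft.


Approach: apply the efficiency ratio, eta = (P_out/P_in)*100.
eta = (6090 / 8250) * 100 = 73.8 %
Therefore the pump efficiency = 73.8 %.


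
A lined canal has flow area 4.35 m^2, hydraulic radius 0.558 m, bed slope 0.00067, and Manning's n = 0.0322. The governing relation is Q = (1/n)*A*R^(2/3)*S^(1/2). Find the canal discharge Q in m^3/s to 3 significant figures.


Q = (1/0.0322) * 4.35 * 0.558^(2/3) * 0.00067^(1/2) = 2.37 m^3/s
Therefore the canal discharge Q = 2.37 m^3/s.


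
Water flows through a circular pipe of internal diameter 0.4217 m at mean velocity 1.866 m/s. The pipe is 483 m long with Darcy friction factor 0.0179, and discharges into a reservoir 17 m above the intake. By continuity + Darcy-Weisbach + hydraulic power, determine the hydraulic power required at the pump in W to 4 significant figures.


Approach: apply continuity + Darcy-Weisbach + hydraulic power, Q = A*v; hf = f*(L/D)*(v^2/(2g)); H = static + hf; P = rho*g*Q*H.
Step 1 — flow rate (continuity, Q = A*v):
  A = pi*(0.4217/2)^2 = 0.139668 m^2
  Q = 0.139668 * 1.866 = 0.260621 m^3/s
Step 2 — friction head loss (Darcy-Weisbach):
  hf = 0.0179 * (483/0.4217) * (1.866^2 / (2*9.81))
  hf = 3.63849 m
Step 3 — total head: H = 17 + 3.63849 = 20.6385 m
Step 4 — hydraulic power (P = rho*g*Q*H):
  P = 1000 * 9.81 * 0.260621 * 20.6385 = 52770 W
Therefore the hydraulic power required at the pump = 52770 W.


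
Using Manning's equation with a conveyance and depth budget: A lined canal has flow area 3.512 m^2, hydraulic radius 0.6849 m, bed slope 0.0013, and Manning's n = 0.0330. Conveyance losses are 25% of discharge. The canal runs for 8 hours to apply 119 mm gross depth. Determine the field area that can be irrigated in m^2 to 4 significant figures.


Approach: apply Manning's equation with a conveyance and depth budget, Q = (1/n)*A*R^(2/3)*S^(1/2); Q_field = Q*(1-loss); Area = Q_field*t/(d/1000).
Step 1 — canal discharge (Manning's equation):
  Q = (1/0.0330) * 3.512 * 0.6849^(2/3) * 0.0013^(1/2) = 2.98147 m^3/s
Step 2 — delivered flow: Q_field = 2.98147*(1 - 25/100) = 2.23610 m^3/s
Step 3 — volume delivered: V = 2.23610 * 8*3600 = 64399.7 m^3
Step 4 — area served: A = V / (depth/1000) = 64399.7 / 0.119 = 541200 m^2
Therefore the field area that can be irrigated = 541200 m^2.


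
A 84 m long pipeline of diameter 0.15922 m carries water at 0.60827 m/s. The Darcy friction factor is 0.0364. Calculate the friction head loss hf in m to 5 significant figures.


Approach: apply the Darcy-Weisbach equation, hf = f*(L/D)*(v^2/(2g)).
hf = 0.0364 * (84/0.15922) * (0.60827^2 / (2*9.81))
hf = 0.36214 m
Therefore the friction head loss hf = 0.36214 m.


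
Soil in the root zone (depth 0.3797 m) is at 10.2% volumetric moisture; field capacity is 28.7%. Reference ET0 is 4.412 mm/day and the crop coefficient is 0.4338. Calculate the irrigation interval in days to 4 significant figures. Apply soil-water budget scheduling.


Approach: apply soil-water budget scheduling, SMD = (FC-theta)/100*depth*1000; ETc = ET0*Kc; interval = SMD/ETc.
Step 1 — soil moisture deficit:
  SMD = (28.7 - 10.2)/100 * 0.3797 * 1000 = 70.2445 mm
Step 2 — daily crop ET (ETc = ET0*Kc):
  ETc = 4.412 * 0.4338 = 1.91393 mm/day
Step 3 — irrigation interval (SMD/ETc):
  interval = 70.2445 / 1.91393 = 36.70 days
Therefore the irrigation interval = 36.70 days.


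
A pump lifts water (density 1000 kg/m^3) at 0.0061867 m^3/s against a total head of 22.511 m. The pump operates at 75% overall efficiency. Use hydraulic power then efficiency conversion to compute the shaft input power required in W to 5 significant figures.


Approach: apply hydraulic power then efficiency conversion, P = rho*g*Q*H; P_in = P/eta.
Step 1 — hydraulic power (P = rho*g*Q*H):
  P = 1000 * 9.81 * 0.0061867 * 22.511 = 1366.227 W
Step 2 — input power: P_in = P/eta = 1366.227 / 0.75 = 1821.6 W
Therefore the shaft input power required = 1821.6 W.


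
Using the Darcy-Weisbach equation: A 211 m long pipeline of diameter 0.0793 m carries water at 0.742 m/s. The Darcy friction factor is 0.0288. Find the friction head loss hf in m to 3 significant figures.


Approach: apply the Darcy-Weisbach equation, hf = f*(L/D)*(v^2/(2g)).
hf = 0.0288 * (211/0.0793) * (0.742^2 / (2*9.81))
hf = 2.15 m
Therefore the friction head loss hf = 2.15 m.


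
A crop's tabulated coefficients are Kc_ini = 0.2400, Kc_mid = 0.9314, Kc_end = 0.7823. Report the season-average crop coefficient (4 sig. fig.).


Approach: apply a simple seasonal average, Kc_avg = (Kc_ini + Kc_mid + Kc_end)/3.
Kc_avg = (0.2400 + 0.9314 + 0.7823)/3 = 0.6512
Therefore the season-average crop coefficient = 0.6512.


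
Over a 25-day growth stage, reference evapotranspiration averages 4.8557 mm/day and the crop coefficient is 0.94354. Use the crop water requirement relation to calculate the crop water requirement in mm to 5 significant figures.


Approach: apply the crop water requirement relation, CWR = ET0 * Kc * days.
CWR = 4.8557 * 0.94354 * 25 = 114.54 mm
Therefore the crop water requirement = 114.54 mm.


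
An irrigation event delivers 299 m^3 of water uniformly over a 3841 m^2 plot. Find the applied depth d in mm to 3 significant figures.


Approach: apply depth from volume over area, d = (V/A)*1000.
d = (299 / 3841) * 1000 = 77.8 mm
Therefore the applied depth d = 77.8 mm.


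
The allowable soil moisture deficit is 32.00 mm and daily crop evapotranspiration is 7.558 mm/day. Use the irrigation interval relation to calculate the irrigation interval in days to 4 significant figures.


Approach: apply the irrigation interval relation, interval = SMD / ETc.
interval = 32.00 / 7.558 = 4.234 days
Therefore the irrigation interval = 4.234 days.


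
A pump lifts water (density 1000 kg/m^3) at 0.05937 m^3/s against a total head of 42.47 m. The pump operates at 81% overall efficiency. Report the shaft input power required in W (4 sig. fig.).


Approach: apply hydraulic power then efficiency conversion, P = rho*g*Q*H; P_in = P/eta.
Step 1 — hydraulic power (P = rho*g*Q*H):
  P = 1000 * 9.81 * 0.05937 * 42.47 = 24735.4 W
Step 2 — input power: P_in = P/eta = 24735.4 / 0.81 = 30540 W
Therefore the shaft input power required = 30540 W.


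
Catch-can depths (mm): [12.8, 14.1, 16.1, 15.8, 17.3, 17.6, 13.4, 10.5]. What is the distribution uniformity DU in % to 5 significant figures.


Approach: apply the low-quarter distribution uniformity, DU = (mean of lowest quarter of readings / overall mean)*100.
sorted lowest 2 of 8: [10.5, 12.8] -> mean = 11.65000 mm
overall mean = 14.70000 mm
DU = (11.65000/14.70000)*100 = 79.252 %
Therefore the distribution uniformity DU = 79.252 %.


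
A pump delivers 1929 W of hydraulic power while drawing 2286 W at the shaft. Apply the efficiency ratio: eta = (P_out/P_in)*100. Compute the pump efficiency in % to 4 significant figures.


eta = (1929 / 2286) * 100 = 84.38 %
Therefore the pump efficiency = 84.38 %.


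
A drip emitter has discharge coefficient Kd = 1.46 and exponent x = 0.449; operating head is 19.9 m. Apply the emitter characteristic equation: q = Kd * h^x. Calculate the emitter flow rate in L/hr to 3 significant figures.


q = 1.46 * 19.9^0.449 = 5.59 L/hr
Therefore the emitter flow rate = 5.59 L/hr.


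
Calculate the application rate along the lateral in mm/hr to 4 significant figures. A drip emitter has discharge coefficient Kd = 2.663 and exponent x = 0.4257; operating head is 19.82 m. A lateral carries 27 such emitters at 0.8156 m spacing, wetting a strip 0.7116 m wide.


Approach: apply the emitter equation with a lateral mass balance, q = Kd*h^x; Q = n*q; rate = Q/(n*spacing*width).
Step 1 — single emitter flow (q = Kd*h^x):
  q = 2.663 * 19.82^0.4257 = 9.49616 L/hr
Step 2 — total lateral flow: Q = 27 * 9.49616 = 256.396 L/hr
Step 3 — wetted area: A = 27 * 0.8156 * 0.7116 = 15.6703 m^2
Step 4 — application rate: Q/A = 256.396/15.6703 = 16.36 mm/hr
Therefore the application rate along the lateral = 16.36 mm/hr.


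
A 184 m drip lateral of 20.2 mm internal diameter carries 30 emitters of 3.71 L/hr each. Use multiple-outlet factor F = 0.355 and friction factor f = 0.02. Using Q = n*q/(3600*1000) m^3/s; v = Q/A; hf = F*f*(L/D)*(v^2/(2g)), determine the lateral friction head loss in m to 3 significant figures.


Q = 30*3.71/(3600*1000) = 3.0917e-05 m^3/s
A = pi*(20.2e-3/2)^2 = 3.2047e-04 m^2, so v = Q/A = 0.096472 m/s
hf = 0.355*0.02*(184/0.0202)*(0.096472^2/(2*9.81)) = 0.0307 m
Therefore the lateral friction head loss = 0.0307 m.


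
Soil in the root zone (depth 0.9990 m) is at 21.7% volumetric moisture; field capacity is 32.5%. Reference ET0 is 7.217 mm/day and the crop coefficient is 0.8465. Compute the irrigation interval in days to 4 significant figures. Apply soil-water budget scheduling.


Approach: apply soil-water budget scheduling, SMD = (FC-theta)/100*depth*1000; ETc = ET0*Kc; interval = SMD/ETc.
Step 1 — soil moisture deficit:
  SMD = (32.5 - 21.7)/100 * 0.9990 * 1000 = 107.892 mm
Step 2 — daily crop ET (ETc = ET0*Kc):
  ETc = 7.217 * 0.8465 = 6.10919 mm/day
Step 3 — irrigation interval (SMD/ETc):
  interval = 107.892 / 6.10919 = 17.66 days
Therefore the irrigation interval = 17.66 days.
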